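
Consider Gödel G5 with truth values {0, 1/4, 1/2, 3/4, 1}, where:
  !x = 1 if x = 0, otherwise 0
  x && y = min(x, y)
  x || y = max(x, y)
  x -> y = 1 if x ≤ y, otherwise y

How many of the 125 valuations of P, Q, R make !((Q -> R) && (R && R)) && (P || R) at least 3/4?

10

value 1: 5 assignments (counts)
value 3/4: 5 assignments (counts)
value 1/2: 5 assignments
value 1/4: 5 assignments
value 0: 105 assignments
So 10 of the 125 assignments meet the threshold.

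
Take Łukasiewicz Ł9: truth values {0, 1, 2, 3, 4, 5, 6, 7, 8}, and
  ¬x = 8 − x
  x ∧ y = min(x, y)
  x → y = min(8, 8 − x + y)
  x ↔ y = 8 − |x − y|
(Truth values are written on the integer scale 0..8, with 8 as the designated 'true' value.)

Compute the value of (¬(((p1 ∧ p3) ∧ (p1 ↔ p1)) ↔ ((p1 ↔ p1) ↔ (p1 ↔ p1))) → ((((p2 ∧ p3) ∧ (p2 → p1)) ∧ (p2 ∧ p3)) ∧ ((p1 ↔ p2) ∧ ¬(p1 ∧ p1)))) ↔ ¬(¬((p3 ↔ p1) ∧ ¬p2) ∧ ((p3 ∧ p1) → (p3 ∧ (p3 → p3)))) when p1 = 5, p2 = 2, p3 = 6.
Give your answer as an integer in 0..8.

p1 ∧ p3 = 5 ∧ 6 = 5
p1 ↔ p1 = 5 ↔ 5 = 8
(p1 ∧ p3) ∧ (p1 ↔ p1) = 5 ∧ 8 = 5
p1 ↔ p1 = 5 ↔ 5 = 8
p1 ↔ p1 = 5 ↔ 5 = 8
(p1 ↔ p1) ↔ (p1 ↔ p1) = 8 ↔ 8 = 8
((p1 ∧ p3) ∧ (p1 ↔ p1)) ↔ ((p1 ↔ p1) ↔ (p1 ↔ p1)) = 5 ↔ 8 = 5
¬(((p1 ∧ p3) ∧ (p1 ↔ p1)) ↔ ((p1 ↔ p1) ↔ (p1 ↔ p1))) = ¬5 = 3
p2 ∧ p3 = 2 ∧ 6 = 2
p2 → p1 = 2 → 5 = 8
(p2 ∧ p3) ∧ (p2 → p1) = 2 ∧ 8 = 2
p2 ∧ p3 = 2 ∧ 6 = 2
((p2 ∧ p3) ∧ (p2 → p1)) ∧ (p2 ∧ p3) = 2 ∧ 2 = 2
p1 ↔ p2 = 5 ↔ 2 = 5
p1 ∧ p1 = 5 ∧ 5 = 5
¬(p1 ∧ p1) = ¬5 = 3
(p1 ↔ p2) ∧ ¬(p1 ∧ p1) = 5 ∧ 3 = 3
(((p2 ∧ p3) ∧ (p2 → p1)) ∧ (p2 ∧ p3)) ∧ ((p1 ↔ p2) ∧ ¬(p1 ∧ p1)) = 2 ∧ 3 = 2
¬(((p1 ∧ p3) ∧ (p1 ↔ p1)) ↔ ((p1 ↔ p1) ↔ (p1 ↔ p1))) → ((((p2 ∧ p3) ∧ (p2 → p1)) ∧ (p2 ∧ p3)) ∧ ((p1 ↔ p2) ∧ ¬(p1 ∧ p1))) = 3 → 2 = 7
p3 ↔ p1 = 6 ↔ 5 = 7
¬p2 = ¬2 = 6
(p3 ↔ p1) ∧ ¬p2 = 7 ∧ 6 = 6
¬((p3 ↔ p1) ∧ ¬p2) = ¬6 = 2
p3 ∧ p1 = 6 ∧ 5 = 5
p3 → p3 = 6 → 6 = 8
p3 ∧ (p3 → p3) = 6 ∧ 8 = 6
(p3 ∧ p1) → (p3 ∧ (p3 → p3)) = 5 → 6 = 8
¬((p3 ↔ p1) ∧ ¬p2) ∧ ((p3 ∧ p1) → (p3 ∧ (p3 → p3))) = 2 ∧ 8 = 2
¬(¬((p3 ↔ p1) ∧ ¬p2) ∧ ((p3 ∧ p1) → (p3 ∧ (p3 → p3)))) = ¬2 = 6
(¬(((p1 ∧ p3) ∧ (p1 ↔ p1)) ↔ ((p1 ↔ p1) ↔ (p1 ↔ p1))) → ((((p2 ∧ p3) ∧ (p2 → p1)) ∧ (p2 ∧ p3)) ∧ ((p1 ↔ p2) ∧ ¬(p1 ∧ p1)))) ↔ ¬(¬((p3 ↔ p1) ∧ ¬p2) ∧ ((p3 ∧ p1) → (p3 ∧ (p3 → p3)))) = 7 ↔ 6 = 7

7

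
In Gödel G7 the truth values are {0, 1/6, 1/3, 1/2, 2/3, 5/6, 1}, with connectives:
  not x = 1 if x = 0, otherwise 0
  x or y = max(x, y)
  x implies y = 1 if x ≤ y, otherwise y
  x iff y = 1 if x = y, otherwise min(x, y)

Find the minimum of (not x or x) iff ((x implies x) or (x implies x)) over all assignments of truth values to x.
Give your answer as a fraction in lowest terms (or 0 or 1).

Take x = 1/6:
not x = not 1/6 = 0
not x or x = 0 or 1/6 = 1/6
x implies x = 1/6 implies 1/6 = 1
x implies x = 1/6 implies 1/6 = 1
(x implies x) or (x implies x) = 1 or 1 = 1
(not x or x) iff ((x implies x) or (x implies x)) = 1/6 iff 1 = 1/6
No assignment yields a value below 1/6, so this is the minimum.

1/6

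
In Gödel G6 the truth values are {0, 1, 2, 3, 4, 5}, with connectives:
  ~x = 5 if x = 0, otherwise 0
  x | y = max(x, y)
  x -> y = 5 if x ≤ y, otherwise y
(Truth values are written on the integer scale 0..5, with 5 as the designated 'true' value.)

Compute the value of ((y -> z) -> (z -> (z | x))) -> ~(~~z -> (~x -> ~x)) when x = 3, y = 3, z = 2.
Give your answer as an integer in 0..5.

0

y -> z = 3 -> 2 = 2
z | x = 2 | 3 = 3
z -> (z | x) = 2 -> 3 = 5
(y -> z) -> (z -> (z | x)) = 2 -> 5 = 5
~z = ~2 = 0
~~z = ~0 = 5
~x = ~3 = 0
~x = ~3 = 0
~x -> ~x = 0 -> 0 = 5
~~z -> (~x -> ~x) = 5 -> 5 = 5
~(~~z -> (~x -> ~x)) = ~5 = 0
((y -> z) -> (z -> (z | x))) -> ~(~~z -> (~x -> ~x)) = 5 -> 0 = 0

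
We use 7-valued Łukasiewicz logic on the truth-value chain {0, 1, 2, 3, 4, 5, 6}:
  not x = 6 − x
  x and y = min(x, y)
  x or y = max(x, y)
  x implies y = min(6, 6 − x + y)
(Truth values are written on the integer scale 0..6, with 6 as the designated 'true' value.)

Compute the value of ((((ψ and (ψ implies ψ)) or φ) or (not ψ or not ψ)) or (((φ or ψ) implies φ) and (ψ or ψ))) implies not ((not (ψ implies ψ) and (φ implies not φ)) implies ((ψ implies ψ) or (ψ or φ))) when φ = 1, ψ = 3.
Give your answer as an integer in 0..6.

ψ implies ψ = 3 implies 3 = 6
ψ and (ψ implies ψ) = 3 and 6 = 3
(ψ and (ψ implies ψ)) or φ = 3 or 1 = 3
not ψ = not 3 = 3
not ψ = not 3 = 3
not ψ or not ψ = 3 or 3 = 3
((ψ and (ψ implies ψ)) or φ) or (not ψ or not ψ) = 3 or 3 = 3
φ or ψ = 1 or 3 = 3
(φ or ψ) implies φ = 3 implies 1 = 4
ψ or ψ = 3 or 3 = 3
((φ or ψ) implies φ) and (ψ or ψ) = 4 and 3 = 3
(((ψ and (ψ implies ψ)) or φ) or (not ψ or not ψ)) or (((φ or ψ) implies φ) and (ψ or ψ)) = 3 or 3 = 3
ψ implies ψ = 3 implies 3 = 6
not (ψ implies ψ) = not 6 = 0
not φ = not 1 = 5
φ implies not φ = 1 implies 5 = 6
not (ψ implies ψ) and (φ implies not φ) = 0 and 6 = 0
ψ implies ψ = 3 implies 3 = 6
ψ or φ = 3 or 1 = 3
(ψ implies ψ) or (ψ or φ) = 6 or 3 = 6
(not (ψ implies ψ) and (φ implies not φ)) implies ((ψ implies ψ) or (ψ or φ)) = 0 implies 6 = 6
not ((not (ψ implies ψ) and (φ implies not φ)) implies ((ψ implies ψ) or (ψ or φ))) = not 6 = 0
((((ψ and (ψ implies ψ)) or φ) or (not ψ or not ψ)) or (((φ or ψ) implies φ) and (ψ or ψ))) implies not ((not (ψ implies ψ) and (φ implies not φ)) implies ((ψ implies ψ) or (ψ or φ))) = 3 implies 0 = 3

3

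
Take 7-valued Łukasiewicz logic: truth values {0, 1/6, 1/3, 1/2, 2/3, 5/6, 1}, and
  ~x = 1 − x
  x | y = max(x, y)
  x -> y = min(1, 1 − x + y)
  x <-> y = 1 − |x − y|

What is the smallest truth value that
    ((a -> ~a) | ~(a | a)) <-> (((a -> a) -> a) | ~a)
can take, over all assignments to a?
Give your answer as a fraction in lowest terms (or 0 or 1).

0

Take a = 1:
~a = ~1 = 0
a -> ~a = 1 -> 0 = 0
a | a = 1 | 1 = 1
~(a | a) = ~1 = 0
(a -> ~a) | ~(a | a) = 0 | 0 = 0
a -> a = 1 -> 1 = 1
(a -> a) -> a = 1 -> 1 = 1
~a = ~1 = 0
((a -> a) -> a) | ~a = 1 | 0 = 1
((a -> ~a) | ~(a | a)) <-> (((a -> a) -> a) | ~a) = 0 <-> 1 = 0
No assignment yields a value below 0, so this is the minimum.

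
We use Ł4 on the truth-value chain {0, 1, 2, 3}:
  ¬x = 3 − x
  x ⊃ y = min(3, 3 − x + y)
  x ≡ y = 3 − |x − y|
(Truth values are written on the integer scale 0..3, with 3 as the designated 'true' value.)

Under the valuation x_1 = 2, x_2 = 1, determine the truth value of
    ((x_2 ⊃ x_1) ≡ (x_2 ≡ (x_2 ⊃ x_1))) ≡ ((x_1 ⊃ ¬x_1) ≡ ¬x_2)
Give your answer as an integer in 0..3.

1

x_2 ⊃ x_1 = 1 ⊃ 2 = 3
x_2 ⊃ x_1 = 1 ⊃ 2 = 3
x_2 ≡ (x_2 ⊃ x_1) = 1 ≡ 3 = 1
(x_2 ⊃ x_1) ≡ (x_2 ≡ (x_2 ⊃ x_1)) = 3 ≡ 1 = 1
¬x_1 = ¬2 = 1
x_1 ⊃ ¬x_1 = 2 ⊃ 1 = 2
¬x_2 = ¬1 = 2
(x_1 ⊃ ¬x_1) ≡ ¬x_2 = 2 ≡ 2 = 3
((x_2 ⊃ x_1) ≡ (x_2 ≡ (x_2 ⊃ x_1))) ≡ ((x_1 ⊃ ¬x_1) ≡ ¬x_2) = 1 ≡ 3 = 1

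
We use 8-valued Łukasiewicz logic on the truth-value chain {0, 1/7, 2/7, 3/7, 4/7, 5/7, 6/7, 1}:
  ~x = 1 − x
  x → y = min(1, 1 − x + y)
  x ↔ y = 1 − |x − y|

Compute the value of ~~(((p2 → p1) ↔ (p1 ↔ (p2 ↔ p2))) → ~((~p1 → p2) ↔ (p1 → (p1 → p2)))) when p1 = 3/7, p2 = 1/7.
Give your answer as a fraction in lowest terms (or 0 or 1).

1

p2 → p1 = 1/7 → 3/7 = 1
p2 ↔ p2 = 1/7 ↔ 1/7 = 1
p1 ↔ (p2 ↔ p2) = 3/7 ↔ 1 = 3/7
(p2 → p1) ↔ (p1 ↔ (p2 ↔ p2)) = 1 ↔ 3/7 = 3/7
~p1 = ~3/7 = 4/7
~p1 → p2 = 4/7 → 1/7 = 4/7
p1 → p2 = 3/7 → 1/7 = 5/7
p1 → (p1 → p2) = 3/7 → 5/7 = 1
(~p1 → p2) ↔ (p1 → (p1 → p2)) = 4/7 ↔ 1 = 4/7
~((~p1 → p2) ↔ (p1 → (p1 → p2))) = ~4/7 = 3/7
((p2 → p1) ↔ (p1 ↔ (p2 ↔ p2))) → ~((~p1 → p2) ↔ (p1 → (p1 → p2))) = 3/7 → 3/7 = 1
~(((p2 → p1) ↔ (p1 ↔ (p2 ↔ p2))) → ~((~p1 → p2) ↔ (p1 → (p1 → p2)))) = ~1 = 0
~~(((p2 → p1) ↔ (p1 ↔ (p2 ↔ p2))) → ~((~p1 → p2) ↔ (p1 → (p1 → p2)))) = ~0 = 1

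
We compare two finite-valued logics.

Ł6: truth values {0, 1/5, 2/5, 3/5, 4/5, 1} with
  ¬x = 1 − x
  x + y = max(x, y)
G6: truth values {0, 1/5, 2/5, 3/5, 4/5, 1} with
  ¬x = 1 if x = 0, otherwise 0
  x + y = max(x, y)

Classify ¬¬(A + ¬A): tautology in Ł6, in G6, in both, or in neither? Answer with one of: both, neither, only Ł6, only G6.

In Ł6: at A = 1/5 the value is 4/5 — not a tautology.
In G6: every assignment gives 1 — tautology.

only G6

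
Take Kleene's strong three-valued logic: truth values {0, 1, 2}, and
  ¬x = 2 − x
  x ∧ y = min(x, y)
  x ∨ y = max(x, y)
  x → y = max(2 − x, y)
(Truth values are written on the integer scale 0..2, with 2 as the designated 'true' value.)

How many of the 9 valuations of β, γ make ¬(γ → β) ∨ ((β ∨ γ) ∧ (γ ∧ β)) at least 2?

β = 0, γ = 0 ↦ 0  <
β = 0, γ = 1 ↦ 1  <
β = 0, γ = 2 ↦ 2  ≥
β = 1, γ = 0 ↦ 0  <
β = 1, γ = 1 ↦ 1  <
β = 1, γ = 2 ↦ 1  <
β = 2, γ = 0 ↦ 0  <
β = 2, γ = 1 ↦ 1  <
β = 2, γ = 2 ↦ 2  ≥
So 2 of the 9 assignments meet the threshold.

2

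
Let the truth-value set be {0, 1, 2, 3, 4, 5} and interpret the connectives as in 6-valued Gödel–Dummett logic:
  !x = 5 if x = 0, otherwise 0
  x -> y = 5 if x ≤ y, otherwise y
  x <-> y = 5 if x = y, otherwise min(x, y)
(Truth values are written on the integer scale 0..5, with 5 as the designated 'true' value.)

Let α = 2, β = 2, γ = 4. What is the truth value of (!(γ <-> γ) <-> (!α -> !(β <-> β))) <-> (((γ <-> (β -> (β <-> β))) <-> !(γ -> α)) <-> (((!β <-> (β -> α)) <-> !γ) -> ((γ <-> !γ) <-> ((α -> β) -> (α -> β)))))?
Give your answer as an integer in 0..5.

γ <-> γ = 4 <-> 4 = 5
!(γ <-> γ) = !5 = 0
!α = !2 = 0
β <-> β = 2 <-> 2 = 5
!(β <-> β) = !5 = 0
!α -> !(β <-> β) = 0 -> 0 = 5
!(γ <-> γ) <-> (!α -> !(β <-> β)) = 0 <-> 5 = 0
β <-> β = 2 <-> 2 = 5
β -> (β <-> β) = 2 -> 5 = 5
γ <-> (β -> (β <-> β)) = 4 <-> 5 = 4
γ -> α = 4 -> 2 = 2
!(γ -> α) = !2 = 0
(γ <-> (β -> (β <-> β))) <-> !(γ -> α) = 4 <-> 0 = 0
!β = !2 = 0
β -> α = 2 -> 2 = 5
!β <-> (β -> α) = 0 <-> 5 = 0
!γ = !4 = 0
(!β <-> (β -> α)) <-> !γ = 0 <-> 0 = 5
!γ = !4 = 0
γ <-> !γ = 4 <-> 0 = 0
α -> β = 2 -> 2 = 5
α -> β = 2 -> 2 = 5
(α -> β) -> (α -> β) = 5 -> 5 = 5
(γ <-> !γ) <-> ((α -> β) -> (α -> β)) = 0 <-> 5 = 0
((!β <-> (β -> α)) <-> !γ) -> ((γ <-> !γ) <-> ((α -> β) -> (α -> β))) = 5 -> 0 = 0
((γ <-> (β -> (β <-> β))) <-> !(γ -> α)) <-> (((!β <-> (β -> α)) <-> !γ) -> ((γ <-> !γ) <-> ((α -> β) -> (α -> β)))) = 0 <-> 0 = 5
(!(γ <-> γ) <-> (!α -> !(β <-> β))) <-> (((γ <-> (β -> (β <-> β))) <-> !(γ -> α)) <-> (((!β <-> (β -> α)) <-> !γ) -> ((γ <-> !γ) <-> ((α -> β) -> (α -> β))))) = 0 <-> 5 = 0

0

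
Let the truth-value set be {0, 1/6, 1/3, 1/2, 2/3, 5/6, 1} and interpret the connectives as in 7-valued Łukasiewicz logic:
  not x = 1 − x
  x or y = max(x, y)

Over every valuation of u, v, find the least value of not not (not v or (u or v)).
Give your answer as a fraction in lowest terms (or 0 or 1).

Take u = 0, v = 1/2:
not v = not 1/2 = 1/2
u or v = 0 or 1/2 = 1/2
not v or (u or v) = 1/2 or 1/2 = 1/2
not (not v or (u or v)) = not 1/2 = 1/2
not not (not v or (u or v)) = not 1/2 = 1/2
No assignment yields a value below 1/2, so this is the minimum.

1/2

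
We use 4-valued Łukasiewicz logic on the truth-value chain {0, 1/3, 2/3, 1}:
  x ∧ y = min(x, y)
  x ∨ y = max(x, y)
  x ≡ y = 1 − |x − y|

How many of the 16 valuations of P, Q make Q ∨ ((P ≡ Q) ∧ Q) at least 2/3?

8

P = 0, Q = 0 ↦ 0  <
P = 0, Q = 1/3 ↦ 1/3  <
P = 0, Q = 2/3 ↦ 2/3  ≥
P = 0, Q = 1 ↦ 1  ≥
P = 1/3, Q = 0 ↦ 0  <
P = 1/3, Q = 1/3 ↦ 1/3  <
P = 1/3, Q = 2/3 ↦ 2/3  ≥
P = 1/3, Q = 1 ↦ 1  ≥
P = 2/3, Q = 0 ↦ 0  <
P = 2/3, Q = 1/3 ↦ 1/3  <
P = 2/3, Q = 2/3 ↦ 2/3  ≥
P = 2/3, Q = 1 ↦ 1  ≥
P = 1, Q = 0 ↦ 0  <
P = 1, Q = 1/3 ↦ 1/3  <
P = 1, Q = 2/3 ↦ 2/3  ≥
P = 1, Q = 1 ↦ 1  ≥
So 8 of the 16 assignments meet the threshold.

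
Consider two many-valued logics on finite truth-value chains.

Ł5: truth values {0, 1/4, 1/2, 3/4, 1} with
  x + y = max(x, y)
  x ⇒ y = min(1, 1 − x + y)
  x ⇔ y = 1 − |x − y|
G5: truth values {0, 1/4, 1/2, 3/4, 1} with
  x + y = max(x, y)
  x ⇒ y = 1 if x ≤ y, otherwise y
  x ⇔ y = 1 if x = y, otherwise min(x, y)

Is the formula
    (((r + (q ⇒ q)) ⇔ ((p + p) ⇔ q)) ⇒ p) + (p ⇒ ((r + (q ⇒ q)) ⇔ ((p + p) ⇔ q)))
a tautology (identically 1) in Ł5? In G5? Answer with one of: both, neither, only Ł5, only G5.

both

In Ł5: every assignment gives 1 — tautology.
In G5: every assignment gives 1 — tautology.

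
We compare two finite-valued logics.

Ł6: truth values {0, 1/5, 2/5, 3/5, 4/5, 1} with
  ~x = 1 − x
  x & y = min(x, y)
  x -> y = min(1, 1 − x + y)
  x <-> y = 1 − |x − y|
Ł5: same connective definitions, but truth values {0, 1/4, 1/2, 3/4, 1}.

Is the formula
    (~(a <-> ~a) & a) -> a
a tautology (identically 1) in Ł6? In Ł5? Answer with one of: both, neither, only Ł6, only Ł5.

both

In Ł6: every assignment gives 1 — tautology.
In Ł5: every assignment gives 1 — tautology.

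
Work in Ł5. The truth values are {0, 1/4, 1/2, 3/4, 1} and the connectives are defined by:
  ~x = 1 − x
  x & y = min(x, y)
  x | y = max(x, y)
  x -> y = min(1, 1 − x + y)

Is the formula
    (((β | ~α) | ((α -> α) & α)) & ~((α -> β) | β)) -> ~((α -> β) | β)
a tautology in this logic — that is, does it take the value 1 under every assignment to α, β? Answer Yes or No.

Yes

At α = 0, β = 1/2, for instance:
~α = ~0 = 1
β | ~α = 1/2 | 1 = 1
α -> α = 0 -> 0 = 1
(α -> α) & α = 1 & 0 = 0
(β | ~α) | ((α -> α) & α) = 1 | 0 = 1
α -> β = 0 -> 1/2 = 1
(α -> β) | β = 1 | 1/2 = 1
~((α -> β) | β) = ~1 = 0
((β | ~α) | ((α -> α) & α)) & ~((α -> β) | β) = 1 & 0 = 0
(((β | ~α) | ((α -> α) & α)) & ~((α -> β) | β)) -> ~((α -> β) | β) = 0 -> 0 = 1
and checking the remaining 24 assignments likewise gives ≥ 1 in every case.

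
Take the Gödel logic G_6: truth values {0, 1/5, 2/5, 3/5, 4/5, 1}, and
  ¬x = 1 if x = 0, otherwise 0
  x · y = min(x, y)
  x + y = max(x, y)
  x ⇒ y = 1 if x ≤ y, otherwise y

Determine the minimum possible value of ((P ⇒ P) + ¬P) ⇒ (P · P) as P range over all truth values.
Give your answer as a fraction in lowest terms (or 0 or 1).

Take P = 0:
P ⇒ P = 0 ⇒ 0 = 1
¬P = ¬0 = 1
(P ⇒ P) + ¬P = 1 + 1 = 1
P · P = 0 · 0 = 0
((P ⇒ P) + ¬P) ⇒ (P · P) = 1 ⇒ 0 = 0
No assignment yields a value below 0, so this is the minimum.

0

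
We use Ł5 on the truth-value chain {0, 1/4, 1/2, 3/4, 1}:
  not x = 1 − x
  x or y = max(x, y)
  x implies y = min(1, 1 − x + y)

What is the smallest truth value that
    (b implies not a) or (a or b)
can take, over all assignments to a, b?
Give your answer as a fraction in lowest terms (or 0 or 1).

3/4

Take a = 1/2, b = 3/4:
not a = not 1/2 = 1/2
b implies not a = 3/4 implies 1/2 = 3/4
a or b = 1/2 or 3/4 = 3/4
(b implies not a) or (a or b) = 3/4 or 3/4 = 3/4
No assignment yields a value below 3/4, so this is the minimum.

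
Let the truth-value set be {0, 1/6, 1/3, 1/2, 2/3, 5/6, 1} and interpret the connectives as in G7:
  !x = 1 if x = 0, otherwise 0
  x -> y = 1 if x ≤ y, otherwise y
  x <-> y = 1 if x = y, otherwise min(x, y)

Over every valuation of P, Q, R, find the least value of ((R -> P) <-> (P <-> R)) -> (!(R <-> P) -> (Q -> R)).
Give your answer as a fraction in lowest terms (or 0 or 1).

Take P = 0, Q = 1/3, R = 1/6:
R -> P = 1/6 -> 0 = 0
P <-> R = 0 <-> 1/6 = 0
(R -> P) <-> (P <-> R) = 0 <-> 0 = 1
R <-> P = 1/6 <-> 0 = 0
!(R <-> P) = !0 = 1
Q -> R = 1/3 -> 1/6 = 1/6
!(R <-> P) -> (Q -> R) = 1 -> 1/6 = 1/6
((R -> P) <-> (P <-> R)) -> (!(R <-> P) -> (Q -> R)) = 1 -> 1/6 = 1/6
No assignment yields a value below 1/6, so this is the minimum.

1/6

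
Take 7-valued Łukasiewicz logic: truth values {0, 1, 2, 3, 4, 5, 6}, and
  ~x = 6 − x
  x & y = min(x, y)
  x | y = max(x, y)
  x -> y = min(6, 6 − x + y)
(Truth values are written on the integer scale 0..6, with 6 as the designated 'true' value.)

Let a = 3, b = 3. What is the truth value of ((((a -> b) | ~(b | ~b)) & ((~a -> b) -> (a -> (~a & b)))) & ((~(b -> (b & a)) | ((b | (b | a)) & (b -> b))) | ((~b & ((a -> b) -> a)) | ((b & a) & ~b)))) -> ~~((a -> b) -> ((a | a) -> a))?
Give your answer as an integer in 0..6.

6

a -> b = 3 -> 3 = 6
~b = ~3 = 3
b | ~b = 3 | 3 = 3
~(b | ~b) = ~3 = 3
(a -> b) | ~(b | ~b) = 6 | 3 = 6
~a = ~3 = 3
~a -> b = 3 -> 3 = 6
~a = ~3 = 3
~a & b = 3 & 3 = 3
a -> (~a & b) = 3 -> 3 = 6
(~a -> b) -> (a -> (~a & b)) = 6 -> 6 = 6
((a -> b) | ~(b | ~b)) & ((~a -> b) -> (a -> (~a & b))) = 6 & 6 = 6
b & a = 3 & 3 = 3
b -> (b & a) = 3 -> 3 = 6
~(b -> (b & a)) = ~6 = 0
b | a = 3 | 3 = 3
b | (b | a) = 3 | 3 = 3
b -> b = 3 -> 3 = 6
(b | (b | a)) & (b -> b) = 3 & 6 = 3
~(b -> (b & a)) | ((b | (b | a)) & (b -> b)) = 0 | 3 = 3
~b = ~3 = 3
a -> b = 3 -> 3 = 6
(a -> b) -> a = 6 -> 3 = 3
~b & ((a -> b) -> a) = 3 & 3 = 3
b & a = 3 & 3 = 3
~b = ~3 = 3
(b & a) & ~b = 3 & 3 = 3
(~b & ((a -> b) -> a)) | ((b & a) & ~b) = 3 | 3 = 3
(~(b -> (b & a)) | ((b | (b | a)) & (b -> b))) | ((~b & ((a -> b) -> a)) | ((b & a) & ~b)) = 3 | 3 = 3
(((a -> b) | ~(b | ~b)) & ((~a -> b) -> (a -> (~a & b)))) & ((~(b -> (b & a)) | ((b | (b | a)) & (b -> b))) | ((~b & ((a -> b) -> a)) | ((b & a) & ~b))) = 6 & 3 = 3
a -> b = 3 -> 3 = 6
a | a = 3 | 3 = 3
(a | a) -> a = 3 -> 3 = 6
(a -> b) -> ((a | a) -> a) = 6 -> 6 = 6
~((a -> b) -> ((a | a) -> a)) = ~6 = 0
~~((a -> b) -> ((a | a) -> a)) = ~0 = 6
((((a -> b) | ~(b | ~b)) & ((~a -> b) -> (a -> (~a & b)))) & ((~(b -> (b & a)) | ((b | (b | a)) & (b -> b))) | ((~b & ((a -> b) -> a)) | ((b & a) & ~b)))) -> ~~((a -> b) -> ((a | a) -> a)) = 3 -> 6 = 6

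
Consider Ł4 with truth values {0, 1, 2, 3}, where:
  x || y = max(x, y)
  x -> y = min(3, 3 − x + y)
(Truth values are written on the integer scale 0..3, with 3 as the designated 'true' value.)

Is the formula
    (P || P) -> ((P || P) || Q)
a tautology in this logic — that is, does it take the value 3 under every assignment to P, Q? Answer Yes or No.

P = 0, Q = 0 ↦ 3
P = 0, Q = 1 ↦ 3
P = 0, Q = 2 ↦ 3
P = 0, Q = 3 ↦ 3
P = 1, Q = 0 ↦ 3
P = 1, Q = 1 ↦ 3
P = 1, Q = 2 ↦ 3
P = 1, Q = 3 ↦ 3
P = 2, Q = 0 ↦ 3
P = 2, Q = 1 ↦ 3
P = 2, Q = 2 ↦ 3
P = 2, Q = 3 ↦ 3
P = 3, Q = 0 ↦ 3
P = 3, Q = 1 ↦ 3
P = 3, Q = 2 ↦ 3
P = 3, Q = 3 ↦ 3
Every assignment gives a value ≥ 3.

Yes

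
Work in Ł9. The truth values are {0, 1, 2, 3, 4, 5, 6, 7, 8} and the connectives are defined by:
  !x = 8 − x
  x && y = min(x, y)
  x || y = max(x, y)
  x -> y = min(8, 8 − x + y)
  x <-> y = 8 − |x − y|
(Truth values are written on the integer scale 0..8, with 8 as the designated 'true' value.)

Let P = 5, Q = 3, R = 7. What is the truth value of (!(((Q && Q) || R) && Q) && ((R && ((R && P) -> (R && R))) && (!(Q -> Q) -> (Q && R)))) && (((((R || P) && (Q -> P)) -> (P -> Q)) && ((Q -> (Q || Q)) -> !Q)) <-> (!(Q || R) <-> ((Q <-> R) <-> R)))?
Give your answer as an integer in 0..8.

Q && Q = 3 && 3 = 3
(Q && Q) || R = 3 || 7 = 7
((Q && Q) || R) && Q = 7 && 3 = 3
!(((Q && Q) || R) && Q) = !3 = 5
R && P = 7 && 5 = 5
R && R = 7 && 7 = 7
(R && P) -> (R && R) = 5 -> 7 = 8
R && ((R && P) -> (R && R)) = 7 && 8 = 7
Q -> Q = 3 -> 3 = 8
!(Q -> Q) = !8 = 0
Q && R = 3 && 7 = 3
!(Q -> Q) -> (Q && R) = 0 -> 3 = 8
(R && ((R && P) -> (R && R))) && (!(Q -> Q) -> (Q && R)) = 7 && 8 = 7
!(((Q && Q) || R) && Q) && ((R && ((R && P) -> (R && R))) && (!(Q -> Q) -> (Q && R))) = 5 && 7 = 5
R || P = 7 || 5 = 7
Q -> P = 3 -> 5 = 8
(R || P) && (Q -> P) = 7 && 8 = 7
P -> Q = 5 -> 3 = 6
((R || P) && (Q -> P)) -> (P -> Q) = 7 -> 6 = 7
Q || Q = 3 || 3 = 3
Q -> (Q || Q) = 3 -> 3 = 8
!Q = !3 = 5
(Q -> (Q || Q)) -> !Q = 8 -> 5 = 5
(((R || P) && (Q -> P)) -> (P -> Q)) && ((Q -> (Q || Q)) -> !Q) = 7 && 5 = 5
Q || R = 3 || 7 = 7
!(Q || R) = !7 = 1
Q <-> R = 3 <-> 7 = 4
(Q <-> R) <-> R = 4 <-> 7 = 5
!(Q || R) <-> ((Q <-> R) <-> R) = 1 <-> 5 = 4
((((R || P) && (Q -> P)) -> (P -> Q)) && ((Q -> (Q || Q)) -> !Q)) <-> (!(Q || R) <-> ((Q <-> R) <-> R)) = 5 <-> 4 = 7
(!(((Q && Q) || R) && Q) && ((R && ((R && P) -> (R && R))) && (!(Q -> Q) -> (Q && R)))) && (((((R || P) && (Q -> P)) -> (P -> Q)) && ((Q -> (Q || Q)) -> !Q)) <-> (!(Q || R) <-> ((Q <-> R) <-> R))) = 5 && 7 = 5

5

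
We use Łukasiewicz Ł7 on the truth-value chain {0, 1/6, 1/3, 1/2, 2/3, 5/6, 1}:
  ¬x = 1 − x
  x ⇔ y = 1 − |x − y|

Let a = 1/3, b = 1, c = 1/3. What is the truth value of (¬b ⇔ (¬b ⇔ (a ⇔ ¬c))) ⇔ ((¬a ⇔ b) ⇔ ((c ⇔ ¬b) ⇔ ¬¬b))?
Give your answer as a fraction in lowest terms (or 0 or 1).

2/3

¬b = ¬1 = 0
¬b = ¬1 = 0
¬c = ¬1/3 = 2/3
a ⇔ ¬c = 1/3 ⇔ 2/3 = 2/3
¬b ⇔ (a ⇔ ¬c) = 0 ⇔ 2/3 = 1/3
¬b ⇔ (¬b ⇔ (a ⇔ ¬c)) = 0 ⇔ 1/3 = 2/3
¬a = ¬1/3 = 2/3
¬a ⇔ b = 2/3 ⇔ 1 = 2/3
¬b = ¬1 = 0
c ⇔ ¬b = 1/3 ⇔ 0 = 2/3
¬b = ¬1 = 0
¬¬b = ¬0 = 1
(c ⇔ ¬b) ⇔ ¬¬b = 2/3 ⇔ 1 = 2/3
(¬a ⇔ b) ⇔ ((c ⇔ ¬b) ⇔ ¬¬b) = 2/3 ⇔ 2/3 = 1
(¬b ⇔ (¬b ⇔ (a ⇔ ¬c))) ⇔ ((¬a ⇔ b) ⇔ ((c ⇔ ¬b) ⇔ ¬¬b)) = 2/3 ⇔ 1 = 2/3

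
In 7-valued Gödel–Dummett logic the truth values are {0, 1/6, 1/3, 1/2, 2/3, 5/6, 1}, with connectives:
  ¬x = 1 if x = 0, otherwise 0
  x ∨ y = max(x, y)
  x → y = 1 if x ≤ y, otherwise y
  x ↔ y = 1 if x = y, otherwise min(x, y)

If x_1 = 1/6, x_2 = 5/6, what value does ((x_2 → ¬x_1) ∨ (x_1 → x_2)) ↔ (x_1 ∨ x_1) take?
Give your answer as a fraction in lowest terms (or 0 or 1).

¬x_1 = ¬1/6 = 0
x_2 → ¬x_1 = 5/6 → 0 = 0
x_1 → x_2 = 1/6 → 5/6 = 1
(x_2 → ¬x_1) ∨ (x_1 → x_2) = 0 ∨ 1 = 1
x_1 ∨ x_1 = 1/6 ∨ 1/6 = 1/6
((x_2 → ¬x_1) ∨ (x_1 → x_2)) ↔ (x_1 ∨ x_1) = 1 ↔ 1/6 = 1/6

1/6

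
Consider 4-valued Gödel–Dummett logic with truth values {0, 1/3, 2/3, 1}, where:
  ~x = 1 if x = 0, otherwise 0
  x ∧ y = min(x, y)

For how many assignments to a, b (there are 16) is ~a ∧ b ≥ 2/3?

2

a = 0, b = 0 ↦ 0  <
a = 0, b = 1/3 ↦ 1/3  <
a = 0, b = 2/3 ↦ 2/3  ≥
a = 0, b = 1 ↦ 1  ≥
a = 1/3, b = 0 ↦ 0  <
a = 1/3, b = 1/3 ↦ 0  <
a = 1/3, b = 2/3 ↦ 0  <
a = 1/3, b = 1 ↦ 0  <
a = 2/3, b = 0 ↦ 0  <
a = 2/3, b = 1/3 ↦ 0  <
a = 2/3, b = 2/3 ↦ 0  <
a = 2/3, b = 1 ↦ 0  <
a = 1, b = 0 ↦ 0  <
a = 1, b = 1/3 ↦ 0  <
a = 1, b = 2/3 ↦ 0  <
a = 1, b = 1 ↦ 0  <
So 2 of the 16 assignments meet the threshold.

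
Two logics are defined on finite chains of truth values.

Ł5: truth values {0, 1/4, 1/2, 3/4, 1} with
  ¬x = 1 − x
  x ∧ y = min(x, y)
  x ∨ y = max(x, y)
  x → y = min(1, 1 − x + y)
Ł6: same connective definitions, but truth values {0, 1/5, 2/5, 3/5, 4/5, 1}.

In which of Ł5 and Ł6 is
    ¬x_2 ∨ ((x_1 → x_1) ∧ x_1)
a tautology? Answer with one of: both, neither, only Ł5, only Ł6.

neither

In Ł5: at x_1 = 0, x_2 = 1/4 the value is 3/4 — not a tautology.
In Ł6: at x_1 = 0, x_2 = 1/5 the value is 4/5 — not a tautology.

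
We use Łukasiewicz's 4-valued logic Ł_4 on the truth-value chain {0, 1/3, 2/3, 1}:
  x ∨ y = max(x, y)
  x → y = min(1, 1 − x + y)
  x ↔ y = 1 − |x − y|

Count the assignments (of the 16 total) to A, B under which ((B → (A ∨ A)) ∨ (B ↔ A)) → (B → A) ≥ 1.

16

A = 0, B = 0 ↦ 1  ≥
A = 0, B = 1/3 ↦ 1  ≥
A = 0, B = 2/3 ↦ 1  ≥
A = 0, B = 1 ↦ 1  ≥
A = 1/3, B = 0 ↦ 1  ≥
A = 1/3, B = 1/3 ↦ 1  ≥
A = 1/3, B = 2/3 ↦ 1  ≥
A = 1/3, B = 1 ↦ 1  ≥
A = 2/3, B = 0 ↦ 1  ≥
A = 2/3, B = 1/3 ↦ 1  ≥
A = 2/3, B = 2/3 ↦ 1  ≥
A = 2/3, B = 1 ↦ 1  ≥
A = 1, B = 0 ↦ 1  ≥
A = 1, B = 1/3 ↦ 1  ≥
A = 1, B = 2/3 ↦ 1  ≥
A = 1, B = 1 ↦ 1  ≥
So 16 of the 16 assignments meet the threshold.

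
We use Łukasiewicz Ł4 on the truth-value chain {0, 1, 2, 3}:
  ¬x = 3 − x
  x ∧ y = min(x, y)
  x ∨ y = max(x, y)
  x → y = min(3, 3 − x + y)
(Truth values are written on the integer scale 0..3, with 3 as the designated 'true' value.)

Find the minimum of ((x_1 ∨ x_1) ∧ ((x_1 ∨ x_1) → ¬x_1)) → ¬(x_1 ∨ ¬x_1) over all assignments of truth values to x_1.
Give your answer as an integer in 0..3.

Take x_1 = 2:
x_1 ∨ x_1 = 2 ∨ 2 = 2
x_1 ∨ x_1 = 2 ∨ 2 = 2
¬x_1 = ¬2 = 1
(x_1 ∨ x_1) → ¬x_1 = 2 → 1 = 2
(x_1 ∨ x_1) ∧ ((x_1 ∨ x_1) → ¬x_1) = 2 ∧ 2 = 2
¬x_1 = ¬2 = 1
x_1 ∨ ¬x_1 = 2 ∨ 1 = 2
¬(x_1 ∨ ¬x_1) = ¬2 = 1
((x_1 ∨ x_1) ∧ ((x_1 ∨ x_1) → ¬x_1)) → ¬(x_1 ∨ ¬x_1) = 2 → 1 = 2
No assignment yields a value below 2, so this is the minimum.

2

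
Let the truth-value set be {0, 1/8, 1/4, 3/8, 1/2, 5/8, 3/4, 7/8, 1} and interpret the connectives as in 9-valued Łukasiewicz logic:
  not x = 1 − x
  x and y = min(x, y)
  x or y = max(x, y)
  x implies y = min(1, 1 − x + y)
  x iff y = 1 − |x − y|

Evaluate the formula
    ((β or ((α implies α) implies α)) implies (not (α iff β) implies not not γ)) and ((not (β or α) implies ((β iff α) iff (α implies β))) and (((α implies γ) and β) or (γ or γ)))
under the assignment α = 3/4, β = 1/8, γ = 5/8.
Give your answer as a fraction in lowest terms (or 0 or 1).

5/8

α implies α = 3/4 implies 3/4 = 1
(α implies α) implies α = 1 implies 3/4 = 3/4
β or ((α implies α) implies α) = 1/8 or 3/4 = 3/4
α iff β = 3/4 iff 1/8 = 3/8
not (α iff β) = not 3/8 = 5/8
not γ = not 5/8 = 3/8
not not γ = not 3/8 = 5/8
not (α iff β) implies not not γ = 5/8 implies 5/8 = 1
(β or ((α implies α) implies α)) implies (not (α iff β) implies not not γ) = 3/4 implies 1 = 1
β or α = 1/8 or 3/4 = 3/4
not (β or α) = not 3/4 = 1/4
β iff α = 1/8 iff 3/4 = 3/8
α implies β = 3/4 implies 1/8 = 3/8
(β iff α) iff (α implies β) = 3/8 iff 3/8 = 1
not (β or α) implies ((β iff α) iff (α implies β)) = 1/4 implies 1 = 1
α implies γ = 3/4 implies 5/8 = 7/8
(α implies γ) and β = 7/8 and 1/8 = 1/8
γ or γ = 5/8 or 5/8 = 5/8
((α implies γ) and β) or (γ or γ) = 1/8 or 5/8 = 5/8
(not (β or α) implies ((β iff α) iff (α implies β))) and (((α implies γ) and β) or (γ or γ)) = 1 and 5/8 = 5/8
((β or ((α implies α) implies α)) implies (not (α iff β) implies not not γ)) and ((not (β or α) implies ((β iff α) iff (α implies β))) and (((α implies γ) and β) or (γ or γ))) = 1 and 5/8 = 5/8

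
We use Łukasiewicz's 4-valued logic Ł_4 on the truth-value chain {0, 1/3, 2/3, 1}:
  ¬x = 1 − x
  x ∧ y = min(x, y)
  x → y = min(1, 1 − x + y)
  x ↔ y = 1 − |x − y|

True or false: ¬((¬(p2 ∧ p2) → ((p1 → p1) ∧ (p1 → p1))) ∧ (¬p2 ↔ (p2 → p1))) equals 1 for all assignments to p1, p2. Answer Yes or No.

No

Counterexample: take p1 = 0, p2 = 0.
p2 ∧ p2 = 0 ∧ 0 = 0
¬(p2 ∧ p2) = ¬0 = 1
p1 → p1 = 0 → 0 = 1
p1 → p1 = 0 → 0 = 1
(p1 → p1) ∧ (p1 → p1) = 1 ∧ 1 = 1
¬(p2 ∧ p2) → ((p1 → p1) ∧ (p1 → p1)) = 1 → 1 = 1
¬p2 = ¬0 = 1
p2 → p1 = 0 → 0 = 1
¬p2 ↔ (p2 → p1) = 1 ↔ 1 = 1
(¬(p2 ∧ p2) → ((p1 → p1) ∧ (p1 → p1))) ∧ (¬p2 ↔ (p2 → p1)) = 1 ∧ 1 = 1
¬((¬(p2 ∧ p2) → ((p1 → p1) ∧ (p1 → p1))) ∧ (¬p2 ↔ (p2 → p1))) = ¬1 = 0
This gives 0 ≠ 1.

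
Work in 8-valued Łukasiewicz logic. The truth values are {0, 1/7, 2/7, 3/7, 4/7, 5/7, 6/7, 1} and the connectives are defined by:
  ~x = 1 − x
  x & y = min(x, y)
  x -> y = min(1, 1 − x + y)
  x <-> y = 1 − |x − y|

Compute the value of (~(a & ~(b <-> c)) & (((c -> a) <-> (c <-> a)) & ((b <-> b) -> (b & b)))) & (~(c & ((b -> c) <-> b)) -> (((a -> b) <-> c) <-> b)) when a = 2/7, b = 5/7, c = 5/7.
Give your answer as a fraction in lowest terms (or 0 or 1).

5/7

b <-> c = 5/7 <-> 5/7 = 1
~(b <-> c) = ~1 = 0
a & ~(b <-> c) = 2/7 & 0 = 0
~(a & ~(b <-> c)) = ~0 = 1
c -> a = 5/7 -> 2/7 = 4/7
c <-> a = 5/7 <-> 2/7 = 4/7
(c -> a) <-> (c <-> a) = 4/7 <-> 4/7 = 1
b <-> b = 5/7 <-> 5/7 = 1
b & b = 5/7 & 5/7 = 5/7
(b <-> b) -> (b & b) = 1 -> 5/7 = 5/7
((c -> a) <-> (c <-> a)) & ((b <-> b) -> (b & b)) = 1 & 5/7 = 5/7
~(a & ~(b <-> c)) & (((c -> a) <-> (c <-> a)) & ((b <-> b) -> (b & b))) = 1 & 5/7 = 5/7
b -> c = 5/7 -> 5/7 = 1
(b -> c) <-> b = 1 <-> 5/7 = 5/7
c & ((b -> c) <-> b) = 5/7 & 5/7 = 5/7
~(c & ((b -> c) <-> b)) = ~5/7 = 2/7
a -> b = 2/7 -> 5/7 = 1
(a -> b) <-> c = 1 <-> 5/7 = 5/7
((a -> b) <-> c) <-> b = 5/7 <-> 5/7 = 1
~(c & ((b -> c) <-> b)) -> (((a -> b) <-> c) <-> b) = 2/7 -> 1 = 1
(~(a & ~(b <-> c)) & (((c -> a) <-> (c <-> a)) & ((b <-> b) -> (b & b)))) & (~(c & ((b -> c) <-> b)) -> (((a -> b) <-> c) <-> b)) = 5/7 & 1 = 5/7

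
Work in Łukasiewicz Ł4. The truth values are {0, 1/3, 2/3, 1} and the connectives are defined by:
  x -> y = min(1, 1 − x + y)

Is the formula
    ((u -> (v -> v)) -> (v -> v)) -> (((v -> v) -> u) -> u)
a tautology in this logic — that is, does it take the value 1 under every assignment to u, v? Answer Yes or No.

u = 0, v = 0 ↦ 1
u = 0, v = 1/3 ↦ 1
u = 0, v = 2/3 ↦ 1
u = 0, v = 1 ↦ 1
u = 1/3, v = 0 ↦ 1
u = 1/3, v = 1/3 ↦ 1
u = 1/3, v = 2/3 ↦ 1
u = 1/3, v = 1 ↦ 1
u = 2/3, v = 0 ↦ 1
u = 2/3, v = 1/3 ↦ 1
u = 2/3, v = 2/3 ↦ 1
u = 2/3, v = 1 ↦ 1
u = 1, v = 0 ↦ 1
u = 1, v = 1/3 ↦ 1
u = 1, v = 2/3 ↦ 1
u = 1, v = 1 ↦ 1
Every assignment gives a value ≥ 1.

Yes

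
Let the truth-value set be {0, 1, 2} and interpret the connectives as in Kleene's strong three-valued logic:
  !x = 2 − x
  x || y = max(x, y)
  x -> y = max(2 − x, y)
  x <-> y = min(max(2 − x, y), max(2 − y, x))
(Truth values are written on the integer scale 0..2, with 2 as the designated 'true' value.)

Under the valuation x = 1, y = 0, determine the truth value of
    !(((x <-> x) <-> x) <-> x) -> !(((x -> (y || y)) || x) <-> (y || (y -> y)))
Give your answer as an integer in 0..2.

x <-> x = 1 <-> 1 = 1
(x <-> x) <-> x = 1 <-> 1 = 1
((x <-> x) <-> x) <-> x = 1 <-> 1 = 1
!(((x <-> x) <-> x) <-> x) = !1 = 1
y || y = 0 || 0 = 0
x -> (y || y) = 1 -> 0 = 1
(x -> (y || y)) || x = 1 || 1 = 1
y -> y = 0 -> 0 = 2
y || (y -> y) = 0 || 2 = 2
((x -> (y || y)) || x) <-> (y || (y -> y)) = 1 <-> 2 = 1
!(((x -> (y || y)) || x) <-> (y || (y -> y))) = !1 = 1
!(((x <-> x) <-> x) <-> x) -> !(((x -> (y || y)) || x) <-> (y || (y -> y))) = 1 -> 1 = 1

1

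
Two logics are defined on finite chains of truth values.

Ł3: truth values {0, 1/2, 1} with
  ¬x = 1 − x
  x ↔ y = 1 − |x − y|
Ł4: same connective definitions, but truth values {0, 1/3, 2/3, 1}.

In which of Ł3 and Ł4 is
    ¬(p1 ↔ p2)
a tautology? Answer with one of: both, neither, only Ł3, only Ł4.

In Ł3: at p1 = 0, p2 = 0 the value is 0 — not a tautology.
In Ł4: at p1 = 0, p2 = 0 the value is 0 — not a tautology.

neither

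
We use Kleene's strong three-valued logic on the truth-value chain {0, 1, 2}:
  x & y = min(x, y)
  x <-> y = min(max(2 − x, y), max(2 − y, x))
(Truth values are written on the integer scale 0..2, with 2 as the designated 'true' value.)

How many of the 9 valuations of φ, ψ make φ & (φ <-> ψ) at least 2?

1

φ = 0, ψ = 0 ↦ 0  <
φ = 0, ψ = 1 ↦ 0  <
φ = 0, ψ = 2 ↦ 0  <
φ = 1, ψ = 0 ↦ 1  <
φ = 1, ψ = 1 ↦ 1  <
φ = 1, ψ = 2 ↦ 1  <
φ = 2, ψ = 0 ↦ 0  <
φ = 2, ψ = 1 ↦ 1  <
φ = 2, ψ = 2 ↦ 2  ≥
So 1 of the 9 assignments meets the threshold.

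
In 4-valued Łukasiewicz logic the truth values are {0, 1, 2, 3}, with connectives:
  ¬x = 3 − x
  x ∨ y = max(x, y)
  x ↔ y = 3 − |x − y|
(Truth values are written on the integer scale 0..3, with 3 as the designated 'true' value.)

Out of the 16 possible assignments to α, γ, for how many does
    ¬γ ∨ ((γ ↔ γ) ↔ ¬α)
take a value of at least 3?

α = 0, γ = 0 ↦ 3  ≥
α = 0, γ = 1 ↦ 3  ≥
α = 0, γ = 2 ↦ 3  ≥
α = 0, γ = 3 ↦ 3  ≥
α = 1, γ = 0 ↦ 3  ≥
α = 1, γ = 1 ↦ 2  <
α = 1, γ = 2 ↦ 2  <
α = 1, γ = 3 ↦ 2  <
α = 2, γ = 0 ↦ 3  ≥
α = 2, γ = 1 ↦ 2  <
α = 2, γ = 2 ↦ 1  <
α = 2, γ = 3 ↦ 1  <
α = 3, γ = 0 ↦ 3  ≥
α = 3, γ = 1 ↦ 2  <
α = 3, γ = 2 ↦ 1  <
α = 3, γ = 3 ↦ 0  <
So 7 of the 16 assignments meet the threshold.

7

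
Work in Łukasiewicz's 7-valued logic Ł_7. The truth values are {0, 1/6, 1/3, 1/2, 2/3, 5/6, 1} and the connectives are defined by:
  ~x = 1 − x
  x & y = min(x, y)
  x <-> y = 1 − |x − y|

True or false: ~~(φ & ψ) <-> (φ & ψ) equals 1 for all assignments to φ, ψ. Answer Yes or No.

At φ = 0, ψ = 1/3, for instance:
φ & ψ = 0 & 1/3 = 0
~(φ & ψ) = ~0 = 1
~~(φ & ψ) = ~1 = 0
~~(φ & ψ) <-> (φ & ψ) = 0 <-> 0 = 1
and checking the remaining 48 assignments likewise gives ≥ 1 in every case.

Yes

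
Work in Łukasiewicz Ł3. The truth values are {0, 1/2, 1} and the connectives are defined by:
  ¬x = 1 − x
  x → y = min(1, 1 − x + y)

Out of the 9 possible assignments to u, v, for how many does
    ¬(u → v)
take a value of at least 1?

1

u = 0, v = 0 ↦ 0  <
u = 0, v = 1/2 ↦ 0  <
u = 0, v = 1 ↦ 0  <
u = 1/2, v = 0 ↦ 1/2  <
u = 1/2, v = 1/2 ↦ 0  <
u = 1/2, v = 1 ↦ 0  <
u = 1, v = 0 ↦ 1  ≥
u = 1, v = 1/2 ↦ 1/2  <
u = 1, v = 1 ↦ 0  <
So 1 of the 9 assignments meets the threshold.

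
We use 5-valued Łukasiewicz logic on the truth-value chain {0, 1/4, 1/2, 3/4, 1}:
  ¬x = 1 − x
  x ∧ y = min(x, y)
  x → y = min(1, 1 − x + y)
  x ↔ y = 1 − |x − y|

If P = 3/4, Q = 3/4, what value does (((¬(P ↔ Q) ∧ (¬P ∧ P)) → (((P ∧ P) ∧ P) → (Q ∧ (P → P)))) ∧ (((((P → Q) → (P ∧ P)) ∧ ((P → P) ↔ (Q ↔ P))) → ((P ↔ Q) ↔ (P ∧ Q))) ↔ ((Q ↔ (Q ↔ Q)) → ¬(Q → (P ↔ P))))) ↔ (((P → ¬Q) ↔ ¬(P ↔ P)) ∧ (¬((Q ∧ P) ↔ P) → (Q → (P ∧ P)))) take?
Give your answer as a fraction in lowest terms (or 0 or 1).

3/4

P ↔ Q = 3/4 ↔ 3/4 = 1
¬(P ↔ Q) = ¬1 = 0
¬P = ¬3/4 = 1/4
¬P ∧ P = 1/4 ∧ 3/4 = 1/4
¬(P ↔ Q) ∧ (¬P ∧ P) = 0 ∧ 1/4 = 0
P ∧ P = 3/4 ∧ 3/4 = 3/4
(P ∧ P) ∧ P = 3/4 ∧ 3/4 = 3/4
P → P = 3/4 → 3/4 = 1
Q ∧ (P → P) = 3/4 ∧ 1 = 3/4
((P ∧ P) ∧ P) → (Q ∧ (P → P)) = 3/4 → 3/4 = 1
(¬(P ↔ Q) ∧ (¬P ∧ P)) → (((P ∧ P) ∧ P) → (Q ∧ (P → P))) = 0 → 1 = 1
P → Q = 3/4 → 3/4 = 1
P ∧ P = 3/4 ∧ 3/4 = 3/4
(P → Q) → (P ∧ P) = 1 → 3/4 = 3/4
P → P = 3/4 → 3/4 = 1
Q ↔ P = 3/4 ↔ 3/4 = 1
(P → P) ↔ (Q ↔ P) = 1 ↔ 1 = 1
((P → Q) → (P ∧ P)) ∧ ((P → P) ↔ (Q ↔ P)) = 3/4 ∧ 1 = 3/4
P ↔ Q = 3/4 ↔ 3/4 = 1
P ∧ Q = 3/4 ∧ 3/4 = 3/4
(P ↔ Q) ↔ (P ∧ Q) = 1 ↔ 3/4 = 3/4
(((P → Q) → (P ∧ P)) ∧ ((P → P) ↔ (Q ↔ P))) → ((P ↔ Q) ↔ (P ∧ Q)) = 3/4 → 3/4 = 1
Q ↔ Q = 3/4 ↔ 3/4 = 1
Q ↔ (Q ↔ Q) = 3/4 ↔ 1 = 3/4
P ↔ P = 3/4 ↔ 3/4 = 1
Q → (P ↔ P) = 3/4 → 1 = 1
¬(Q → (P ↔ P)) = ¬1 = 0
(Q ↔ (Q ↔ Q)) → ¬(Q → (P ↔ P)) = 3/4 → 0 = 1/4
((((P → Q) → (P ∧ P)) ∧ ((P → P) ↔ (Q ↔ P))) → ((P ↔ Q) ↔ (P ∧ Q))) ↔ ((Q ↔ (Q ↔ Q)) → ¬(Q → (P ↔ P))) = 1 ↔ 1/4 = 1/4
((¬(P ↔ Q) ∧ (¬P ∧ P)) → (((P ∧ P) ∧ P) → (Q ∧ (P → P)))) ∧ (((((P → Q) → (P ∧ P)) ∧ ((P → P) ↔ (Q ↔ P))) → ((P ↔ Q) ↔ (P ∧ Q))) ↔ ((Q ↔ (Q ↔ Q)) → ¬(Q → (P ↔ P)))) = 1 ∧ 1/4 = 1/4
¬Q = ¬3/4 = 1/4
P → ¬Q = 3/4 → 1/4 = 1/2
P ↔ P = 3/4 ↔ 3/4 = 1
¬(P ↔ P) = ¬1 = 0
(P → ¬Q) ↔ ¬(P ↔ P) = 1/2 ↔ 0 = 1/2
Q ∧ P = 3/4 ∧ 3/4 = 3/4
(Q ∧ P) ↔ P = 3/4 ↔ 3/4 = 1
¬((Q ∧ P) ↔ P) = ¬1 = 0
P ∧ P = 3/4 ∧ 3/4 = 3/4
Q → (P ∧ P) = 3/4 → 3/4 = 1
¬((Q ∧ P) ↔ P) → (Q → (P ∧ P)) = 0 → 1 = 1
((P → ¬Q) ↔ ¬(P ↔ P)) ∧ (¬((Q ∧ P) ↔ P) → (Q → (P ∧ P))) = 1/2 ∧ 1 = 1/2
(((¬(P ↔ Q) ∧ (¬P ∧ P)) → (((P ∧ P) ∧ P) → (Q ∧ (P → P)))) ∧ (((((P → Q) → (P ∧ P)) ∧ ((P → P) ↔ (Q ↔ P))) → ((P ↔ Q) ↔ (P ∧ Q))) ↔ ((Q ↔ (Q ↔ Q)) → ¬(Q → (P ↔ P))))) ↔ (((P → ¬Q) ↔ ¬(P ↔ P)) ∧ (¬((Q ∧ P) ↔ P) → (Q → (P ∧ P)))) = 1/4 ↔ 1/2 = 3/4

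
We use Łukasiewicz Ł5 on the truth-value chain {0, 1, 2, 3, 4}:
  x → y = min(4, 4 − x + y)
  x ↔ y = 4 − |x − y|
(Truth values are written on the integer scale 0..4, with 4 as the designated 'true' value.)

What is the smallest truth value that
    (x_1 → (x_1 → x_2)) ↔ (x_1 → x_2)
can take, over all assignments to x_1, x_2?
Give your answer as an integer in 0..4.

Take x_1 = 2, x_2 = 0:
x_1 → x_2 = 2 → 0 = 2
x_1 → (x_1 → x_2) = 2 → 2 = 4
x_1 → x_2 = 2 → 0 = 2
(x_1 → (x_1 → x_2)) ↔ (x_1 → x_2) = 4 ↔ 2 = 2
No assignment yields a value below 2, so this is the minimum.

2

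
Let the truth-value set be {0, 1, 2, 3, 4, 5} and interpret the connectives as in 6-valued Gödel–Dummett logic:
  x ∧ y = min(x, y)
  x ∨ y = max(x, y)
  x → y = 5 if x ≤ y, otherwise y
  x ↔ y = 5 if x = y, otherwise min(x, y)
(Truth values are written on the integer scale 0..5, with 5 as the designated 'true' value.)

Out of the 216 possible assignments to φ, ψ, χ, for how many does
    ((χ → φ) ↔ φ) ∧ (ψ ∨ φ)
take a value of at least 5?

value 5: 51 assignments (counts)
value 4: 49 assignments
value 3: 44 assignments
value 2: 36 assignments
value 1: 25 assignments
value 0: 11 assignments
So 51 of the 216 assignments meet the threshold.

51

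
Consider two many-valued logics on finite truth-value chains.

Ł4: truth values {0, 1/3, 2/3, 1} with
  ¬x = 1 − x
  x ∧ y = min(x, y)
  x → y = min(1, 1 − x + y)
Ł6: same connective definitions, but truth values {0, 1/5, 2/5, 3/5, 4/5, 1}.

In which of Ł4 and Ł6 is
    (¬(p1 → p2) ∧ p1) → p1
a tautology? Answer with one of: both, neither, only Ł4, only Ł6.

both

In Ł4: every assignment gives 1 — tautology.
In Ł6: every assignment gives 1 — tautology.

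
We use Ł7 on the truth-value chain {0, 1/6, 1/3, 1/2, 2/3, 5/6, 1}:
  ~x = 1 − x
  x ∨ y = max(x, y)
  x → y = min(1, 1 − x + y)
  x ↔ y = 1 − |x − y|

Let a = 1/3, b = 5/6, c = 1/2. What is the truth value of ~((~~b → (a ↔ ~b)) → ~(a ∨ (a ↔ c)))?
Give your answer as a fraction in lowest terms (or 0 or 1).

5/6

~b = ~5/6 = 1/6
~~b = ~1/6 = 5/6
~b = ~5/6 = 1/6
a ↔ ~b = 1/3 ↔ 1/6 = 5/6
~~b → (a ↔ ~b) = 5/6 → 5/6 = 1
a ↔ c = 1/3 ↔ 1/2 = 5/6
a ∨ (a ↔ c) = 1/3 ∨ 5/6 = 5/6
~(a ∨ (a ↔ c)) = ~5/6 = 1/6
(~~b → (a ↔ ~b)) → ~(a ∨ (a ↔ c)) = 1 → 1/6 = 1/6
~((~~b → (a ↔ ~b)) → ~(a ∨ (a ↔ c))) = ~1/6 = 5/6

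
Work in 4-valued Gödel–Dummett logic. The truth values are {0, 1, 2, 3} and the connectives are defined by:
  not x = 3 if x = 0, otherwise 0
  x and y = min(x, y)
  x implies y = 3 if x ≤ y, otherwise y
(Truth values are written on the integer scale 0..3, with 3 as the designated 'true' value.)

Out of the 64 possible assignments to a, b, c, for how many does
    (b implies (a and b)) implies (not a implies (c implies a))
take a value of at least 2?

value 3: 61 assignments (counts)
value 0: 3 assignments
So 61 of the 64 assignments meet the threshold.

61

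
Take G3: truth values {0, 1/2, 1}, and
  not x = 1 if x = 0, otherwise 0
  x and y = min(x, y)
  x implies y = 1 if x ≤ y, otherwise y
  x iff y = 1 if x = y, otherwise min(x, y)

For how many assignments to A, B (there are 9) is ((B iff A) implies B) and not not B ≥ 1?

5

A = 0, B = 0 ↦ 0  <
A = 0, B = 1/2 ↦ 1  ≥
A = 0, B = 1 ↦ 1  ≥
A = 1/2, B = 0 ↦ 0  <
A = 1/2, B = 1/2 ↦ 1/2  <
A = 1/2, B = 1 ↦ 1  ≥
A = 1, B = 0 ↦ 0  <
A = 1, B = 1/2 ↦ 1  ≥
A = 1, B = 1 ↦ 1  ≥
So 5 of the 9 assignments meet the threshold.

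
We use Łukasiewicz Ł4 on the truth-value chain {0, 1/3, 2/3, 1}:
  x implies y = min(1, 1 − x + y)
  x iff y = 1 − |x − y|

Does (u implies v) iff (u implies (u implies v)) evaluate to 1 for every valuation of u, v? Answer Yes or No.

Counterexample: take u = 1/3, v = 0.
u implies v = 1/3 implies 0 = 2/3
u implies (u implies v) = 1/3 implies 2/3 = 1
(u implies v) iff (u implies (u implies v)) = 2/3 iff 1 = 2/3
This gives 2/3 ≠ 1.

No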